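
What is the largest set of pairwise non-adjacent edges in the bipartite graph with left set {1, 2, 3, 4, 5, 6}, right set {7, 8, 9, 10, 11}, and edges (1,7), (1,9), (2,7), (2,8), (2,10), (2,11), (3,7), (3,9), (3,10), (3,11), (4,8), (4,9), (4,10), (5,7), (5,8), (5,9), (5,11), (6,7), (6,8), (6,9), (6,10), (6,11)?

Step 1: List the neighbors of each left vertex:
  1: 7, 9
  2: 7, 8, 10, 11
  3: 7, 9, 10, 11
  4: 8, 9, 10
  5: 7, 8, 9, 11
  6: 7, 8, 9, 10, 11

Step 2: Greedily match left vertices, then look for augmenting paths:
  Match 1 -- 7
  Match 2 -- 8
  Match 3 -- 9
  Match 4 -- 10
  Match 5 -- 11
  No augmenting path remains.

Step 3: Verify this is maximum:
  Matching size 5 = min(|L|, |R|) = min(6, 5), which is an upper bound, so this matching is maximum.

Maximum matching: {(1,7), (2,8), (3,9), (4,10), (5,11)}
Size: 5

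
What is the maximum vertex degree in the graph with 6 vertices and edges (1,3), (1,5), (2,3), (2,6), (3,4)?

Step 1: Count edges incident to each vertex:
  deg(1) = 2 (neighbors: 3, 5)
  deg(2) = 2 (neighbors: 3, 6)
  deg(3) = 3 (neighbors: 1, 2, 4)
  deg(4) = 1 (neighbors: 3)
  deg(5) = 1 (neighbors: 1)
  deg(6) = 1 (neighbors: 2)

Step 2: Find maximum:
  max(2, 2, 3, 1, 1, 1) = 3 (vertex 3)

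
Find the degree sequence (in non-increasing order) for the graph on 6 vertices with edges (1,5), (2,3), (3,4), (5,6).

Step 1: Count edges incident to each vertex:
  deg(1) = 1 (neighbors: 5)
  deg(2) = 1 (neighbors: 3)
  deg(3) = 2 (neighbors: 2, 4)
  deg(4) = 1 (neighbors: 3)
  deg(5) = 2 (neighbors: 1, 6)
  deg(6) = 1 (neighbors: 5)

Step 2: Sort degrees in non-increasing order:
  Degrees: [1, 1, 2, 1, 2, 1] -> sorted: [2, 2, 1, 1, 1, 1]

Degree sequence: [2, 2, 1, 1, 1, 1]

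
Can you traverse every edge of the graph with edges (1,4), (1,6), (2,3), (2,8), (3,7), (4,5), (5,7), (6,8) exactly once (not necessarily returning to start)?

Step 1: Find the degree of each vertex:
  deg(1) = 2
  deg(2) = 2
  deg(3) = 2
  deg(4) = 2
  deg(5) = 2
  deg(6) = 2
  deg(7) = 2
  deg(8) = 2

Step 2: Count vertices with odd degree:
  All vertices have even degree (0 odd-degree vertices)

Step 3: Apply Euler's theorem:
  - Eulerian circuit exists iff graph is connected and all vertices have even degree
  - Eulerian path exists iff graph is connected and has 0 or 2 odd-degree vertices

Graph is connected with 0 odd-degree vertices.
Both Eulerian circuit and Eulerian path exist.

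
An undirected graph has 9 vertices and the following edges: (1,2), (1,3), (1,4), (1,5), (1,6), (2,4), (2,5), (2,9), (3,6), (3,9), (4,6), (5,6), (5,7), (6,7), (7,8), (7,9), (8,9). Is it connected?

Step 1: Build adjacency list from edges:
  1: 2, 3, 4, 5, 6
  2: 1, 4, 5, 9
  3: 1, 6, 9
  4: 1, 2, 6
  5: 1, 2, 6, 7
  6: 1, 3, 4, 5, 7
  7: 5, 6, 8, 9
  8: 7, 9
  9: 2, 3, 7, 8

Step 2: Run BFS/DFS from vertex 1:
  Visited: {1, 2, 3, 4, 5, 6, 9, 7, 8}
  Reached 9 of 9 vertices

Step 3: All 9 vertices reached from vertex 1, so the graph is connected.
Answer: Yes, the graph is connected.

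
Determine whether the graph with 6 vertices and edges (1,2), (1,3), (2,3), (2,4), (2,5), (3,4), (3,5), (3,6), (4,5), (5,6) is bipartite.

Step 1: Attempt 2-coloring using BFS:
  Start at vertex 1, assign color 0
  Color vertex 2 with color 1 (neighbor of 1)
  Color vertex 3 with color 1 (neighbor of 1)

Step 2: Conflict found! Vertices 2 and 3 are adjacent but have the same color.
This means the graph contains an odd cycle.

The graph is NOT bipartite.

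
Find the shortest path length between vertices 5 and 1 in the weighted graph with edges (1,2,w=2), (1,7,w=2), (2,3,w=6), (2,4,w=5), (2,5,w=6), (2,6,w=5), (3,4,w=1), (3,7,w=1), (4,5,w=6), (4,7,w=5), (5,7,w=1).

Step 1: Build adjacency list with weights:
  1: 2(w=2), 7(w=2)
  2: 1(w=2), 3(w=6), 4(w=5), 5(w=6), 6(w=5)
  3: 2(w=6), 4(w=1), 7(w=1)
  4: 2(w=5), 3(w=1), 5(w=6), 7(w=5)
  5: 2(w=6), 4(w=6), 7(w=1)
  6: 2(w=5)
  7: 1(w=2), 3(w=1), 4(w=5), 5(w=1)

Step 2: Apply Dijkstra's algorithm from vertex 5:
  Visit vertex 5 (distance=0)
    Update dist[2] = 6
    Update dist[4] = 6
    Update dist[7] = 1
  Visit vertex 7 (distance=1)
    Update dist[1] = 3
    Update dist[3] = 2
  Visit vertex 3 (distance=2)
    Update dist[4] = 3
  Visit vertex 1 (distance=3)
    Update dist[2] = 5

Step 3: Shortest path: 5 -> 7 -> 1
Total weight: 1 + 2 = 3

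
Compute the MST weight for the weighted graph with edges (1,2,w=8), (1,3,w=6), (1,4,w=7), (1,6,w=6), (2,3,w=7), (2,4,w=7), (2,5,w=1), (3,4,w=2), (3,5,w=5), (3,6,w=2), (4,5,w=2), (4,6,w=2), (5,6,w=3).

Apply Kruskal's algorithm (sort edges by weight, add if no cycle):

Sorted edges by weight:
  (2,5) w=1
  (3,6) w=2
  (3,4) w=2
  (4,5) w=2
  (4,6) w=2
  (5,6) w=3
  (3,5) w=5
  (1,3) w=6
  (1,6) w=6
  (1,4) w=7
  (2,3) w=7
  (2,4) w=7
  (1,2) w=8

Add edge (2,5) w=1 -- no cycle. Running total: 1
Add edge (3,6) w=2 -- no cycle. Running total: 3
Add edge (3,4) w=2 -- no cycle. Running total: 5
Add edge (4,5) w=2 -- no cycle. Running total: 7
Skip edge (4,6) w=2 -- would create cycle
Skip edge (5,6) w=3 -- would create cycle
Skip edge (3,5) w=5 -- would create cycle
Add edge (1,3) w=6 -- no cycle. Running total: 13

MST edges: (2,5,w=1), (3,6,w=2), (3,4,w=2), (4,5,w=2), (1,3,w=6)
Total MST weight: 1 + 2 + 2 + 2 + 6 = 13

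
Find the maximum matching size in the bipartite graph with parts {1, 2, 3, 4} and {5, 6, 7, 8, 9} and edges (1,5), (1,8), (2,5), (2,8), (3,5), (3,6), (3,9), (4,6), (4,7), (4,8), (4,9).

Step 1: List the neighbors of each left vertex:
  1: 5, 8
  2: 5, 8
  3: 5, 6, 9
  4: 6, 7, 8, 9

Step 2: Greedily match left vertices, then look for augmenting paths:
  Match 1 -- 5
  Match 2 -- 8
  Match 3 -- 6
  Match 4 -- 7
  No augmenting path remains.

Step 3: Verify this is maximum:
  Matching size 4 = min(|L|, |R|) = min(4, 5), which is an upper bound, so this matching is maximum.

Maximum matching: {(1,5), (2,8), (3,6), (4,7)}
Size: 4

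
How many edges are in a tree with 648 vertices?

A tree on n vertices always has exactly n - 1 edges.
For n = 648: edges = 648 - 1 = 647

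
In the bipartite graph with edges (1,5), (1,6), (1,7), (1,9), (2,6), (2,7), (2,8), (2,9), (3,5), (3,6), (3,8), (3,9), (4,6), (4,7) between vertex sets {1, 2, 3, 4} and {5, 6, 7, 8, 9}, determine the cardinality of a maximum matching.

Step 1: List the neighbors of each left vertex:
  1: 5, 6, 7, 9
  2: 6, 7, 8, 9
  3: 5, 6, 8, 9
  4: 6, 7

Step 2: Greedily match left vertices, then look for augmenting paths:
  Match 1 -- 5
  Match 2 -- 6
  Match 3 -- 8
  Match 4 -- 7
  No augmenting path remains.

Step 3: Verify this is maximum:
  Matching size 4 = min(|L|, |R|) = min(4, 5), which is an upper bound, so this matching is maximum.

Maximum matching: {(1,5), (2,6), (3,8), (4,7)}
Size: 4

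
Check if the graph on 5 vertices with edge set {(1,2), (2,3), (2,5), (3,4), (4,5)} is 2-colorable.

Step 1: Attempt 2-coloring using BFS:
  Start at vertex 1, assign color 0
  Color vertex 2 with color 1 (neighbor of 1)
  Color vertex 3 with color 0 (neighbor of 2)
  Color vertex 5 with color 0 (neighbor of 2)
  Color vertex 4 with color 1 (neighbor of 3)

Step 2: 2-coloring succeeded. No conflicts found.
  Set A (color 0): {1, 3, 5}
  Set B (color 1): {2, 4}

The graph is bipartite with partition {1, 3, 5}, {2, 4}.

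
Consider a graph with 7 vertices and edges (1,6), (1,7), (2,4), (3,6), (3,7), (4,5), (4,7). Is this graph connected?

Step 1: Build adjacency list from edges:
  1: 6, 7
  2: 4
  3: 6, 7
  4: 2, 5, 7
  5: 4
  6: 1, 3
  7: 1, 3, 4

Step 2: Run BFS/DFS from vertex 1:
  Visited: {1, 6, 7, 3, 4, 2, 5}
  Reached 7 of 7 vertices

Step 3: All 7 vertices reached from vertex 1, so the graph is connected.
Answer: Yes, the graph is connected.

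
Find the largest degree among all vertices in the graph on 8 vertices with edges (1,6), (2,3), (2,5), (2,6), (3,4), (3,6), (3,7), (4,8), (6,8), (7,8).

Step 1: Count edges incident to each vertex:
  deg(1) = 1 (neighbors: 6)
  deg(2) = 3 (neighbors: 3, 5, 6)
  deg(3) = 4 (neighbors: 2, 4, 6, 7)
  deg(4) = 2 (neighbors: 3, 8)
  deg(5) = 1 (neighbors: 2)
  deg(6) = 4 (neighbors: 1, 2, 3, 8)
  deg(7) = 2 (neighbors: 3, 8)
  deg(8) = 3 (neighbors: 4, 6, 7)

Step 2: Find maximum:
  max(1, 3, 4, 2, 1, 4, 2, 3) = 4 (vertex 3)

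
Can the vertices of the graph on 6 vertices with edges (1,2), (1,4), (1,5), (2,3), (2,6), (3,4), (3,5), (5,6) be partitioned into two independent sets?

Step 1: Attempt 2-coloring using BFS:
  Start at vertex 1, assign color 0
  Color vertex 2 with color 1 (neighbor of 1)
  Color vertex 4 with color 1 (neighbor of 1)
  Color vertex 5 with color 1 (neighbor of 1)
  Color vertex 3 with color 0 (neighbor of 2)
  Color vertex 6 with color 0 (neighbor of 2)

Step 2: 2-coloring succeeded. No conflicts found.
  Set A (color 0): {1, 3, 6}
  Set B (color 1): {2, 4, 5}

The graph is bipartite with partition {1, 3, 6}, {2, 4, 5}.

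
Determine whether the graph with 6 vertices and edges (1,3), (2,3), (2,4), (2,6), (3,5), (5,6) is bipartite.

Step 1: Attempt 2-coloring using BFS:
  Start at vertex 1, assign color 0
  Color vertex 3 with color 1 (neighbor of 1)
  Color vertex 2 with color 0 (neighbor of 3)
  Color vertex 5 with color 0 (neighbor of 3)
  Color vertex 4 with color 1 (neighbor of 2)
  Color vertex 6 with color 1 (neighbor of 2)

Step 2: 2-coloring succeeded. No conflicts found.
  Set A (color 0): {1, 2, 5}
  Set B (color 1): {3, 4, 6}

The graph is bipartite with partition {1, 2, 5}, {3, 4, 6}.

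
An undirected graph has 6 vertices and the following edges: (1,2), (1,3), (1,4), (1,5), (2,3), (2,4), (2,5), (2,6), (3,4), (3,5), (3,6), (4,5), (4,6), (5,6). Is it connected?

Step 1: Build adjacency list from edges:
  1: 2, 3, 4, 5
  2: 1, 3, 4, 5, 6
  3: 1, 2, 4, 5, 6
  4: 1, 2, 3, 5, 6
  5: 1, 2, 3, 4, 6
  6: 2, 3, 4, 5

Step 2: Run BFS/DFS from vertex 1:
  Visited: {1, 2, 3, 4, 5, 6}
  Reached 6 of 6 vertices

Step 3: All 6 vertices reached from vertex 1, so the graph is connected.
Answer: Yes, the graph is connected.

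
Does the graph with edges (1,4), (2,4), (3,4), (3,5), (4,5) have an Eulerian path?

Step 1: Find the degree of each vertex:
  deg(1) = 1
  deg(2) = 1
  deg(3) = 2
  deg(4) = 4
  deg(5) = 2

Step 2: Count vertices with odd degree:
  Odd-degree vertices: 1, 2 (2 total)

Step 3: Apply Euler's theorem:
  - Eulerian circuit exists iff graph is connected and all vertices have even degree
  - Eulerian path exists iff graph is connected and has 0 or 2 odd-degree vertices

Graph is connected with exactly 2 odd-degree vertices (1, 2).
Eulerian path exists (starting and ending at the odd-degree vertices), but no Eulerian circuit.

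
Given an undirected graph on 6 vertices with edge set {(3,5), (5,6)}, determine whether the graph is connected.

Step 1: Build adjacency list from edges:
  1: (none)
  2: (none)
  3: 5
  4: (none)
  5: 3, 6
  6: 5

Step 2: Run BFS/DFS from vertex 1:
  Visited: {1}
  Reached 1 of 6 vertices

Step 3: Only 1 of 6 vertices reached. Graph is disconnected.
Connected components: {1}, {2}, {3, 5, 6}, {4}
Answer: No, the graph is not connected (4 components).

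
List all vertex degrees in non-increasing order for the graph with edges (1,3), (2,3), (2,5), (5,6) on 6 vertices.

Step 1: Count edges incident to each vertex:
  deg(1) = 1 (neighbors: 3)
  deg(2) = 2 (neighbors: 3, 5)
  deg(3) = 2 (neighbors: 1, 2)
  deg(4) = 0 (neighbors: none)
  deg(5) = 2 (neighbors: 2, 6)
  deg(6) = 1 (neighbors: 5)

Step 2: Sort degrees in non-increasing order:
  Degrees: [1, 2, 2, 0, 2, 1] -> sorted: [2, 2, 2, 1, 1, 0]

Degree sequence: [2, 2, 2, 1, 1, 0]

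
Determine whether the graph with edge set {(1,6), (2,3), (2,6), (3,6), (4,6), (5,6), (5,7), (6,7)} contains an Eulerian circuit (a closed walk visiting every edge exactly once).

Step 1: Find the degree of each vertex:
  deg(1) = 1
  deg(2) = 2
  deg(3) = 2
  deg(4) = 1
  deg(5) = 2
  deg(6) = 6
  deg(7) = 2

Step 2: Count vertices with odd degree:
  Odd-degree vertices: 1, 4 (2 total)

Step 3: Apply Euler's theorem:
  - Eulerian circuit exists iff graph is connected and all vertices have even degree
  - Eulerian path exists iff graph is connected and has 0 or 2 odd-degree vertices

Graph is connected with exactly 2 odd-degree vertices (1, 4).
Eulerian path exists (starting and ending at the odd-degree vertices), but no Eulerian circuit.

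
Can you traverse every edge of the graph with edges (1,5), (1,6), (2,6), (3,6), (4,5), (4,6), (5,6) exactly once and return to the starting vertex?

Step 1: Find the degree of each vertex:
  deg(1) = 2
  deg(2) = 1
  deg(3) = 1
  deg(4) = 2
  deg(5) = 3
  deg(6) = 5

Step 2: Count vertices with odd degree:
  Odd-degree vertices: 2, 3, 5, 6 (4 total)

Step 3: Apply Euler's theorem:
  - Eulerian circuit exists iff graph is connected and all vertices have even degree
  - Eulerian path exists iff graph is connected and has 0 or 2 odd-degree vertices

Graph has 4 odd-degree vertices (need 0 or 2).
Neither Eulerian path nor Eulerian circuit exists.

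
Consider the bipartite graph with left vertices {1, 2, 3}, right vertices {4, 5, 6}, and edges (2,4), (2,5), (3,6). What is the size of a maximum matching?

Step 1: List the neighbors of each left vertex:
  1: (none)
  2: 4, 5
  3: 6

Step 2: Greedily match left vertices, then look for augmenting paths:
  Match 2 -- 4
  Match 3 -- 6
  No augmenting path remains.

Step 3: Verify this is maximum:
  Matching has size 2. The vertex set {2, 3} covers every edge and has size 2; any matching has at most one edge per cover vertex, so 2 is maximum (König's theorem).

Maximum matching: {(2,4), (3,6)}
Size: 2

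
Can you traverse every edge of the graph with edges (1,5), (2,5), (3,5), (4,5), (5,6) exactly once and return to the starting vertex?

Step 1: Find the degree of each vertex:
  deg(1) = 1
  deg(2) = 1
  deg(3) = 1
  deg(4) = 1
  deg(5) = 5
  deg(6) = 1

Step 2: Count vertices with odd degree:
  Odd-degree vertices: 1, 2, 3, 4, 5, 6 (6 total)

Step 3: Apply Euler's theorem:
  - Eulerian circuit exists iff graph is connected and all vertices have even degree
  - Eulerian path exists iff graph is connected and has 0 or 2 odd-degree vertices

Graph has 6 odd-degree vertices (need 0 or 2).
Neither Eulerian path nor Eulerian circuit exists.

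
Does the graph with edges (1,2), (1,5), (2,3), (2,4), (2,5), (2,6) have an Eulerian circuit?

Step 1: Find the degree of each vertex:
  deg(1) = 2
  deg(2) = 5
  deg(3) = 1
  deg(4) = 1
  deg(5) = 2
  deg(6) = 1

Step 2: Count vertices with odd degree:
  Odd-degree vertices: 2, 3, 4, 6 (4 total)

Step 3: Apply Euler's theorem:
  - Eulerian circuit exists iff graph is connected and all vertices have even degree
  - Eulerian path exists iff graph is connected and has 0 or 2 odd-degree vertices

Graph has 4 odd-degree vertices (need 0 or 2).
Neither Eulerian path nor Eulerian circuit exists.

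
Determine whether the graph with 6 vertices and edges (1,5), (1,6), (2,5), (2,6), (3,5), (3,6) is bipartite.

Step 1: Attempt 2-coloring using BFS:
  Start at vertex 1, assign color 0
  Color vertex 5 with color 1 (neighbor of 1)
  Color vertex 6 with color 1 (neighbor of 1)
  Color vertex 2 with color 0 (neighbor of 5)
  Color vertex 3 with color 0 (neighbor of 5)
  Start new component at vertex 4, assign color 0

Step 2: 2-coloring succeeded. No conflicts found.
  Set A (color 0): {1, 2, 3, 4}
  Set B (color 1): {5, 6}

The graph is bipartite with partition {1, 2, 3, 4}, {5, 6}.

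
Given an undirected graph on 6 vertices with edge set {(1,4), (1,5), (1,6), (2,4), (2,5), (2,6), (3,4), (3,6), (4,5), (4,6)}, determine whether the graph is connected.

Step 1: Build adjacency list from edges:
  1: 4, 5, 6
  2: 4, 5, 6
  3: 4, 6
  4: 1, 2, 3, 5, 6
  5: 1, 2, 4
  6: 1, 2, 3, 4

Step 2: Run BFS/DFS from vertex 1:
  Visited: {1, 4, 5, 6, 2, 3}
  Reached 6 of 6 vertices

Step 3: All 6 vertices reached from vertex 1, so the graph is connected.
Answer: Yes, the graph is connected.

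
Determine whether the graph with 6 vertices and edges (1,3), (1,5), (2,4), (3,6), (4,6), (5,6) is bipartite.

Step 1: Attempt 2-coloring using BFS:
  Start at vertex 1, assign color 0
  Color vertex 3 with color 1 (neighbor of 1)
  Color vertex 5 with color 1 (neighbor of 1)
  Color vertex 6 with color 0 (neighbor of 3)
  Color vertex 4 with color 1 (neighbor of 6)
  Color vertex 2 with color 0 (neighbor of 4)

Step 2: 2-coloring succeeded. No conflicts found.
  Set A (color 0): {1, 2, 6}
  Set B (color 1): {3, 4, 5}

The graph is bipartite with partition {1, 2, 6}, {3, 4, 5}.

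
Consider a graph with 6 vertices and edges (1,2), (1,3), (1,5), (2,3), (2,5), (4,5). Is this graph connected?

Step 1: Build adjacency list from edges:
  1: 2, 3, 5
  2: 1, 3, 5
  3: 1, 2
  4: 5
  5: 1, 2, 4
  6: (none)

Step 2: Run BFS/DFS from vertex 1:
  Visited: {1, 2, 3, 5, 4}
  Reached 5 of 6 vertices

Step 3: Only 5 of 6 vertices reached. Graph is disconnected.
Connected components: {1, 2, 3, 4, 5}, {6}
Answer: No, the graph is not connected (2 components).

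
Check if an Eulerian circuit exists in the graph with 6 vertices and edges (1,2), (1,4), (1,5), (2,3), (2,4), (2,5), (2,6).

Step 1: Find the degree of each vertex:
  deg(1) = 3
  deg(2) = 5
  deg(3) = 1
  deg(4) = 2
  deg(5) = 2
  deg(6) = 1

Step 2: Count vertices with odd degree:
  Odd-degree vertices: 1, 2, 3, 6 (4 total)

Step 3: Apply Euler's theorem:
  - Eulerian circuit exists iff graph is connected and all vertices have even degree
  - Eulerian path exists iff graph is connected and has 0 or 2 odd-degree vertices

Graph has 4 odd-degree vertices (need 0 or 2).
Neither Eulerian path nor Eulerian circuit exists.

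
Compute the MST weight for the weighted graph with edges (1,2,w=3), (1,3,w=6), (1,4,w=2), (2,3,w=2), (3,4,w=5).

Apply Kruskal's algorithm (sort edges by weight, add if no cycle):

Sorted edges by weight:
  (1,4) w=2
  (2,3) w=2
  (1,2) w=3
  (3,4) w=5
  (1,3) w=6

Add edge (1,4) w=2 -- no cycle. Running total: 2
Add edge (2,3) w=2 -- no cycle. Running total: 4
Add edge (1,2) w=3 -- no cycle. Running total: 7

MST edges: (1,4,w=2), (2,3,w=2), (1,2,w=3)
Total MST weight: 2 + 2 + 3 = 7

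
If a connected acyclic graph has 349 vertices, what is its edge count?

A tree on n vertices always has exactly n - 1 edges.
For n = 349: edges = 349 - 1 = 348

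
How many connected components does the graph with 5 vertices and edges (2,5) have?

Step 1: Build adjacency list from edges:
  1: (none)
  2: 5
  3: (none)
  4: (none)
  5: 2

Step 2: Run BFS/DFS from vertex 1:
  Visited: {1}
  Reached 1 of 5 vertices

Step 3: Only 1 of 5 vertices reached. Graph is disconnected.
Connected components: {1}, {2, 5}, {3}, {4}
Number of connected components: 4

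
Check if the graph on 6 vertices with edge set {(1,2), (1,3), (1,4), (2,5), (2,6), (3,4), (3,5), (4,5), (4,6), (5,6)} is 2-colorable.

Step 1: Attempt 2-coloring using BFS:
  Start at vertex 1, assign color 0
  Color vertex 2 with color 1 (neighbor of 1)
  Color vertex 3 with color 1 (neighbor of 1)
  Color vertex 4 with color 1 (neighbor of 1)
  Color vertex 5 with color 0 (neighbor of 2)
  Color vertex 6 with color 0 (neighbor of 2)

Step 2: Conflict found! Vertices 3 and 4 are adjacent but have the same color.
This means the graph contains an odd cycle.

The graph is NOT bipartite.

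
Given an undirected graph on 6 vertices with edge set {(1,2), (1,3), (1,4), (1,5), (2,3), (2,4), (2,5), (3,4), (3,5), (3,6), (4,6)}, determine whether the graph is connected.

Step 1: Build adjacency list from edges:
  1: 2, 3, 4, 5
  2: 1, 3, 4, 5
  3: 1, 2, 4, 5, 6
  4: 1, 2, 3, 6
  5: 1, 2, 3
  6: 3, 4

Step 2: Run BFS/DFS from vertex 1:
  Visited: {1, 2, 3, 4, 5, 6}
  Reached 6 of 6 vertices

Step 3: All 6 vertices reached from vertex 1, so the graph is connected.
Answer: Yes, the graph is connected.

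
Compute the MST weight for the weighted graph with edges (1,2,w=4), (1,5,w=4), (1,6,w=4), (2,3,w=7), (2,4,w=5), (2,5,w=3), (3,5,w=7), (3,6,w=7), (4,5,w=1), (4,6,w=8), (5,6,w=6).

Apply Kruskal's algorithm (sort edges by weight, add if no cycle):

Sorted edges by weight:
  (4,5) w=1
  (2,5) w=3
  (1,5) w=4
  (1,2) w=4
  (1,6) w=4
  (2,4) w=5
  (5,6) w=6
  (2,3) w=7
  (3,5) w=7
  (3,6) w=7
  (4,6) w=8

Add edge (4,5) w=1 -- no cycle. Running total: 1
Add edge (2,5) w=3 -- no cycle. Running total: 4
Add edge (1,5) w=4 -- no cycle. Running total: 8
Skip edge (1,2) w=4 -- would create cycle
Add edge (1,6) w=4 -- no cycle. Running total: 12
Skip edge (2,4) w=5 -- would create cycle
Skip edge (5,6) w=6 -- would create cycle
Add edge (2,3) w=7 -- no cycle. Running total: 19

MST edges: (4,5,w=1), (2,5,w=3), (1,5,w=4), (1,6,w=4), (2,3,w=7)
Total MST weight: 1 + 3 + 4 + 4 + 7 = 19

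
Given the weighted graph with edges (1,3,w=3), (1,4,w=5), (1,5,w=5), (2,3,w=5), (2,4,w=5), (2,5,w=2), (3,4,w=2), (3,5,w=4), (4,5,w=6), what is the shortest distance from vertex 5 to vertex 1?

Step 1: Build adjacency list with weights:
  1: 3(w=3), 4(w=5), 5(w=5)
  2: 3(w=5), 4(w=5), 5(w=2)
  3: 1(w=3), 2(w=5), 4(w=2), 5(w=4)
  4: 1(w=5), 2(w=5), 3(w=2), 5(w=6)
  5: 1(w=5), 2(w=2), 3(w=4), 4(w=6)

Step 2: Apply Dijkstra's algorithm from vertex 5:
  Visit vertex 5 (distance=0)
    Update dist[1] = 5
    Update dist[2] = 2
    Update dist[3] = 4
    Update dist[4] = 6
  Visit vertex 2 (distance=2)
  Visit vertex 3 (distance=4)
  Visit vertex 1 (distance=5)

Step 3: Shortest path: 5 -> 1
Total weight: 5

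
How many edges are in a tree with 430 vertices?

A tree on n vertices always has exactly n - 1 edges.
For n = 430: edges = 430 - 1 = 429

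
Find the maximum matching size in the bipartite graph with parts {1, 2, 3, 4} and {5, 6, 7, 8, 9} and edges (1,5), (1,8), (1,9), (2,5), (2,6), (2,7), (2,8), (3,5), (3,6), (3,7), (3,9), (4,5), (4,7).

Step 1: List the neighbors of each left vertex:
  1: 5, 8, 9
  2: 5, 6, 7, 8
  3: 5, 6, 7, 9
  4: 5, 7

Step 2: Greedily match left vertices, then look for augmenting paths:
  Match 1 -- 8
  Match 2 -- 6
  Match 3 -- 7
  Match 4 -- 5
  No augmenting path remains.

Step 3: Verify this is maximum:
  Matching size 4 = min(|L|, |R|) = min(4, 5), which is an upper bound, so this matching is maximum.

Maximum matching: {(1,8), (2,6), (3,7), (4,5)}
Size: 4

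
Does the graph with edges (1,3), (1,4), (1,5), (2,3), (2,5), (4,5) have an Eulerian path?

Step 1: Find the degree of each vertex:
  deg(1) = 3
  deg(2) = 2
  deg(3) = 2
  deg(4) = 2
  deg(5) = 3

Step 2: Count vertices with odd degree:
  Odd-degree vertices: 1, 5 (2 total)

Step 3: Apply Euler's theorem:
  - Eulerian circuit exists iff graph is connected and all vertices have even degree
  - Eulerian path exists iff graph is connected and has 0 or 2 odd-degree vertices

Graph is connected with exactly 2 odd-degree vertices (1, 5).
Eulerian path exists (starting and ending at the odd-degree vertices), but no Eulerian circuit.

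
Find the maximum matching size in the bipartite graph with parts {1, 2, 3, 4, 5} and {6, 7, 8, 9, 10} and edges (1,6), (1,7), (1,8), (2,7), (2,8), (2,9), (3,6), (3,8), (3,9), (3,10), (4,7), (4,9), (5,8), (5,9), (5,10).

Step 1: List the neighbors of each left vertex:
  1: 6, 7, 8
  2: 7, 8, 9
  3: 6, 8, 9, 10
  4: 7, 9
  5: 8, 9, 10

Step 2: Greedily match left vertices, then look for augmenting paths:
  Match 1 -- 6
  Match 2 -- 7
  Match 3 -- 8
  Match 4 -- 9
  Match 5 -- 10
  No augmenting path remains.

Step 3: Verify this is maximum:
  Matching size 5 = min(|L|, |R|) = min(5, 5), which is an upper bound, so this matching is maximum.

Maximum matching: {(1,6), (2,7), (3,8), (4,9), (5,10)}
Size: 5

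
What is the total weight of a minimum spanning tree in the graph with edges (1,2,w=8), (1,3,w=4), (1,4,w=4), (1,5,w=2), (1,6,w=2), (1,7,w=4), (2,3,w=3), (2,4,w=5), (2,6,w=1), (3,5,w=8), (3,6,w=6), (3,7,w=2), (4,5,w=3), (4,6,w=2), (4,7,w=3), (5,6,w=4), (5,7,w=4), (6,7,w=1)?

Apply Kruskal's algorithm (sort edges by weight, add if no cycle):

Sorted edges by weight:
  (2,6) w=1
  (6,7) w=1
  (1,5) w=2
  (1,6) w=2
  (3,7) w=2
  (4,6) w=2
  (2,3) w=3
  (4,5) w=3
  (4,7) w=3
  (1,7) w=4
  (1,3) w=4
  (1,4) w=4
  (5,6) w=4
  (5,7) w=4
  (2,4) w=5
  (3,6) w=6
  (1,2) w=8
  (3,5) w=8

Add edge (2,6) w=1 -- no cycle. Running total: 1
Add edge (6,7) w=1 -- no cycle. Running total: 2
Add edge (1,5) w=2 -- no cycle. Running total: 4
Add edge (1,6) w=2 -- no cycle. Running total: 6
Add edge (3,7) w=2 -- no cycle. Running total: 8
Add edge (4,6) w=2 -- no cycle. Running total: 10

MST edges: (2,6,w=1), (6,7,w=1), (1,5,w=2), (1,6,w=2), (3,7,w=2), (4,6,w=2)
Total MST weight: 1 + 1 + 2 + 2 + 2 + 2 = 10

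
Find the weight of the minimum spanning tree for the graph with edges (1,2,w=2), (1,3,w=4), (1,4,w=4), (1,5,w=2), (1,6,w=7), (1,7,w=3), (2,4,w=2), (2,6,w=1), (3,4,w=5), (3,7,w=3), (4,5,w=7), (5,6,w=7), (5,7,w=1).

Apply Kruskal's algorithm (sort edges by weight, add if no cycle):

Sorted edges by weight:
  (2,6) w=1
  (5,7) w=1
  (1,2) w=2
  (1,5) w=2
  (2,4) w=2
  (1,7) w=3
  (3,7) w=3
  (1,3) w=4
  (1,4) w=4
  (3,4) w=5
  (1,6) w=7
  (4,5) w=7
  (5,6) w=7

Add edge (2,6) w=1 -- no cycle. Running total: 1
Add edge (5,7) w=1 -- no cycle. Running total: 2
Add edge (1,2) w=2 -- no cycle. Running total: 4
Add edge (1,5) w=2 -- no cycle. Running total: 6
Add edge (2,4) w=2 -- no cycle. Running total: 8
Skip edge (1,7) w=3 -- would create cycle
Add edge (3,7) w=3 -- no cycle. Running total: 11

MST edges: (2,6,w=1), (5,7,w=1), (1,2,w=2), (1,5,w=2), (2,4,w=2), (3,7,w=3)
Total MST weight: 1 + 1 + 2 + 2 + 2 + 3 = 11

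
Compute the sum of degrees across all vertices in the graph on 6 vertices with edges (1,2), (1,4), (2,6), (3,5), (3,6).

Step 1: Count edges incident to each vertex:
  deg(1) = 2 (neighbors: 2, 4)
  deg(2) = 2 (neighbors: 1, 6)
  deg(3) = 2 (neighbors: 5, 6)
  deg(4) = 1 (neighbors: 1)
  deg(5) = 1 (neighbors: 3)
  deg(6) = 2 (neighbors: 2, 3)

Step 2: Sum all degrees:
  2 + 2 + 2 + 1 + 1 + 2 = 10

Verification: sum of degrees = 2 * |E| = 2 * 5 = 10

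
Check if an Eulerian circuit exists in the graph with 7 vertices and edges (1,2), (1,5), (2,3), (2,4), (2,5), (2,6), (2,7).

Step 1: Find the degree of each vertex:
  deg(1) = 2
  deg(2) = 6
  deg(3) = 1
  deg(4) = 1
  deg(5) = 2
  deg(6) = 1
  deg(7) = 1

Step 2: Count vertices with odd degree:
  Odd-degree vertices: 3, 4, 6, 7 (4 total)

Step 3: Apply Euler's theorem:
  - Eulerian circuit exists iff graph is connected and all vertices have even degree
  - Eulerian path exists iff graph is connected and has 0 or 2 odd-degree vertices

Graph has 4 odd-degree vertices (need 0 or 2).
Neither Eulerian path nor Eulerian circuit exists.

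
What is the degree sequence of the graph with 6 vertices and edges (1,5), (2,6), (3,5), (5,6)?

Step 1: Count edges incident to each vertex:
  deg(1) = 1 (neighbors: 5)
  deg(2) = 1 (neighbors: 6)
  deg(3) = 1 (neighbors: 5)
  deg(4) = 0 (neighbors: none)
  deg(5) = 3 (neighbors: 1, 3, 6)
  deg(6) = 2 (neighbors: 2, 5)

Step 2: Sort degrees in non-increasing order:
  Degrees: [1, 1, 1, 0, 3, 2] -> sorted: [3, 2, 1, 1, 1, 0]

Degree sequence: [3, 2, 1, 1, 1, 0]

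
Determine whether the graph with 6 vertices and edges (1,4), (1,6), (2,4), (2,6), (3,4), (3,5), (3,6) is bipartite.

Step 1: Attempt 2-coloring using BFS:
  Start at vertex 1, assign color 0
  Color vertex 4 with color 1 (neighbor of 1)
  Color vertex 6 with color 1 (neighbor of 1)
  Color vertex 2 with color 0 (neighbor of 4)
  Color vertex 3 with color 0 (neighbor of 4)
  Color vertex 5 with color 1 (neighbor of 3)

Step 2: 2-coloring succeeded. No conflicts found.
  Set A (color 0): {1, 2, 3}
  Set B (color 1): {4, 5, 6}

The graph is bipartite with partition {1, 2, 3}, {4, 5, 6}.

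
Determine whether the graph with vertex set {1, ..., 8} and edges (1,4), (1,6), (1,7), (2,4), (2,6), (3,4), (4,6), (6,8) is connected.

Step 1: Build adjacency list from edges:
  1: 4, 6, 7
  2: 4, 6
  3: 4
  4: 1, 2, 3, 6
  5: (none)
  6: 1, 2, 4, 8
  7: 1
  8: 6

Step 2: Run BFS/DFS from vertex 1:
  Visited: {1, 4, 6, 7, 2, 3, 8}
  Reached 7 of 8 vertices

Step 3: Only 7 of 8 vertices reached. Graph is disconnected.
Connected components: {1, 2, 3, 4, 6, 7, 8}, {5}
Answer: No, the graph is not connected (2 components).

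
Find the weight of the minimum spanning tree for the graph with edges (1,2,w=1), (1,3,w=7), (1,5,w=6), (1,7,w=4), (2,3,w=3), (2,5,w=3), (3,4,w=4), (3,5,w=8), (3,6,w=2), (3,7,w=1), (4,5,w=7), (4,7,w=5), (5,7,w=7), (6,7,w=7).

Apply Kruskal's algorithm (sort edges by weight, add if no cycle):

Sorted edges by weight:
  (1,2) w=1
  (3,7) w=1
  (3,6) w=2
  (2,5) w=3
  (2,3) w=3
  (1,7) w=4
  (3,4) w=4
  (4,7) w=5
  (1,5) w=6
  (1,3) w=7
  (4,5) w=7
  (5,7) w=7
  (6,7) w=7
  (3,5) w=8

Add edge (1,2) w=1 -- no cycle. Running total: 1
Add edge (3,7) w=1 -- no cycle. Running total: 2
Add edge (3,6) w=2 -- no cycle. Running total: 4
Add edge (2,5) w=3 -- no cycle. Running total: 7
Add edge (2,3) w=3 -- no cycle. Running total: 10
Skip edge (1,7) w=4 -- would create cycle
Add edge (3,4) w=4 -- no cycle. Running total: 14

MST edges: (1,2,w=1), (3,7,w=1), (3,6,w=2), (2,5,w=3), (2,3,w=3), (3,4,w=4)
Total MST weight: 1 + 1 + 2 + 3 + 3 + 4 = 14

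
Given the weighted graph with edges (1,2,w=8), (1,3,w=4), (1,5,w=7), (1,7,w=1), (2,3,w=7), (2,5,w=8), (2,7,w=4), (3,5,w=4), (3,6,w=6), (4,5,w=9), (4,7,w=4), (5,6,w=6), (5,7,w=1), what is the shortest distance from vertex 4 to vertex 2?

Step 1: Build adjacency list with weights:
  1: 2(w=8), 3(w=4), 5(w=7), 7(w=1)
  2: 1(w=8), 3(w=7), 5(w=8), 7(w=4)
  3: 1(w=4), 2(w=7), 5(w=4), 6(w=6)
  4: 5(w=9), 7(w=4)
  5: 1(w=7), 2(w=8), 3(w=4), 4(w=9), 6(w=6), 7(w=1)
  6: 3(w=6), 5(w=6)
  7: 1(w=1), 2(w=4), 4(w=4), 5(w=1)

Step 2: Apply Dijkstra's algorithm from vertex 4:
  Visit vertex 4 (distance=0)
    Update dist[5] = 9
    Update dist[7] = 4
  Visit vertex 7 (distance=4)
    Update dist[1] = 5
    Update dist[2] = 8
    Update dist[5] = 5
  Visit vertex 1 (distance=5)
    Update dist[3] = 9
  Visit vertex 5 (distance=5)
    Update dist[6] = 11
  Visit vertex 2 (distance=8)

Step 3: Shortest path: 4 -> 7 -> 2
Total weight: 4 + 4 = 8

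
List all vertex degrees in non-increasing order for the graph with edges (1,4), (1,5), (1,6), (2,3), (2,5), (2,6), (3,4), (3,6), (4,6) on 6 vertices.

Step 1: Count edges incident to each vertex:
  deg(1) = 3 (neighbors: 4, 5, 6)
  deg(2) = 3 (neighbors: 3, 5, 6)
  deg(3) = 3 (neighbors: 2, 4, 6)
  deg(4) = 3 (neighbors: 1, 3, 6)
  deg(5) = 2 (neighbors: 1, 2)
  deg(6) = 4 (neighbors: 1, 2, 3, 4)

Step 2: Sort degrees in non-increasing order:
  Degrees: [3, 3, 3, 3, 2, 4] -> sorted: [4, 3, 3, 3, 3, 2]

Degree sequence: [4, 3, 3, 3, 3, 2]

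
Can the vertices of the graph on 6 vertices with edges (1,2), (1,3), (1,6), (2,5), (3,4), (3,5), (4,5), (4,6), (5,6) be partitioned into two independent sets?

Step 1: Attempt 2-coloring using BFS:
  Start at vertex 1, assign color 0
  Color vertex 2 with color 1 (neighbor of 1)
  Color vertex 3 with color 1 (neighbor of 1)
  Color vertex 6 with color 1 (neighbor of 1)
  Color vertex 5 with color 0 (neighbor of 2)
  Color vertex 4 with color 0 (neighbor of 3)

Step 2: Conflict found! Vertices 5 and 4 are adjacent but have the same color.
This means the graph contains an odd cycle.

The graph is NOT bipartite.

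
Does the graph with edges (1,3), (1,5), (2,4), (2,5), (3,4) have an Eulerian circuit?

Step 1: Find the degree of each vertex:
  deg(1) = 2
  deg(2) = 2
  deg(3) = 2
  deg(4) = 2
  deg(5) = 2

Step 2: Count vertices with odd degree:
  All vertices have even degree (0 odd-degree vertices)

Step 3: Apply Euler's theorem:
  - Eulerian circuit exists iff graph is connected and all vertices have even degree
  - Eulerian path exists iff graph is connected and has 0 or 2 odd-degree vertices

Graph is connected with 0 odd-degree vertices.
Both Eulerian circuit and Eulerian path exist.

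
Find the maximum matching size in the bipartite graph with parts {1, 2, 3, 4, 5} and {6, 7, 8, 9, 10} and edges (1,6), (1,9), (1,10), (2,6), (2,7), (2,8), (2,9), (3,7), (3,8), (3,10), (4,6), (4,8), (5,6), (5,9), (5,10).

Step 1: List the neighbors of each left vertex:
  1: 6, 9, 10
  2: 6, 7, 8, 9
  3: 7, 8, 10
  4: 6, 8
  5: 6, 9, 10

Step 2: Greedily match left vertices, then look for augmenting paths:
  Match 1 -- 10
  Match 2 -- 7
  Match 3 -- 8
  Match 4 -- 6
  Match 5 -- 9
  No augmenting path remains.

Step 3: Verify this is maximum:
  Matching size 5 = min(|L|, |R|) = min(5, 5), which is an upper bound, so this matching is maximum.

Maximum matching: {(1,10), (2,7), (3,8), (4,6), (5,9)}
Size: 5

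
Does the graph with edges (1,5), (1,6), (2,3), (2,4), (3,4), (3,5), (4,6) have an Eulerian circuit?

Step 1: Find the degree of each vertex:
  deg(1) = 2
  deg(2) = 2
  deg(3) = 3
  deg(4) = 3
  deg(5) = 2
  deg(6) = 2

Step 2: Count vertices with odd degree:
  Odd-degree vertices: 3, 4 (2 total)

Step 3: Apply Euler's theorem:
  - Eulerian circuit exists iff graph is connected and all vertices have even degree
  - Eulerian path exists iff graph is connected and has 0 or 2 odd-degree vertices

Graph is connected with exactly 2 odd-degree vertices (3, 4).
Eulerian path exists (starting and ending at the odd-degree vertices), but no Eulerian circuit.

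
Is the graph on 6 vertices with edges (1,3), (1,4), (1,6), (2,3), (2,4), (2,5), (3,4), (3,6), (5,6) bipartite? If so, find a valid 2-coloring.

Step 1: Attempt 2-coloring using BFS:
  Start at vertex 1, assign color 0
  Color vertex 3 with color 1 (neighbor of 1)
  Color vertex 4 with color 1 (neighbor of 1)
  Color vertex 6 with color 1 (neighbor of 1)
  Color vertex 2 with color 0 (neighbor of 3)

Step 2: Conflict found! Vertices 3 and 4 are adjacent but have the same color.
This means the graph contains an odd cycle.

The graph is NOT bipartite.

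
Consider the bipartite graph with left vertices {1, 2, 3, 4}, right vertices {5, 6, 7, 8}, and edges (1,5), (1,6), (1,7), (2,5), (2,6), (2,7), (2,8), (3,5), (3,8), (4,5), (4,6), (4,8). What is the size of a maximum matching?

Step 1: List the neighbors of each left vertex:
  1: 5, 6, 7
  2: 5, 6, 7, 8
  3: 5, 8
  4: 5, 6, 8

Step 2: Greedily match left vertices, then look for augmenting paths:
  Match 1 -- 7
  Match 2 -- 6
  Match 3 -- 8
  Match 4 -- 5
  No augmenting path remains.

Step 3: Verify this is maximum:
  Matching size 4 = min(|L|, |R|) = min(4, 4), which is an upper bound, so this matching is maximum.

Maximum matching: {(1,7), (2,6), (3,8), (4,5)}
Size: 4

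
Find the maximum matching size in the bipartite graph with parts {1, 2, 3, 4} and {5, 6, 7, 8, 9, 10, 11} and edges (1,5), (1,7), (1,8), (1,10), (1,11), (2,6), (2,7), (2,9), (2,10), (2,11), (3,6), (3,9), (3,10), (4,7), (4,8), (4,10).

Step 1: List the neighbors of each left vertex:
  1: 5, 7, 8, 10, 11
  2: 6, 7, 9, 10, 11
  3: 6, 9, 10
  4: 7, 8, 10

Step 2: Greedily match left vertices, then look for augmenting paths:
  Match 1 -- 5
  Match 2 -- 6
  Match 3 -- 9
  Match 4 -- 7
  No augmenting path remains.

Step 3: Verify this is maximum:
  Matching size 4 = min(|L|, |R|) = min(4, 7), which is an upper bound, so this matching is maximum.

Maximum matching: {(1,5), (2,6), (3,9), (4,7)}
Size: 4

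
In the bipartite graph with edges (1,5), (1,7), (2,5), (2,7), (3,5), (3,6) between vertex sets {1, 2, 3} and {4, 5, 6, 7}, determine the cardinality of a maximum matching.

Step 1: List the neighbors of each left vertex:
  1: 5, 7
  2: 5, 7
  3: 5, 6

Step 2: Greedily match left vertices, then look for augmenting paths:
  Match 1 -- 5
  Match 2 -- 7
  Match 3 -- 6
  No augmenting path remains.

Step 3: Verify this is maximum:
  Matching size 3 = min(|L|, |R|) = min(3, 4), which is an upper bound, so this matching is maximum.

Maximum matching: {(1,5), (2,7), (3,6)}
Size: 3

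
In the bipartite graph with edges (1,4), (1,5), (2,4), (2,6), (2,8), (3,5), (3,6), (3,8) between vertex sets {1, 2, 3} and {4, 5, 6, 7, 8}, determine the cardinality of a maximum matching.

Step 1: List the neighbors of each left vertex:
  1: 4, 5
  2: 4, 6, 8
  3: 5, 6, 8

Step 2: Greedily match left vertices, then look for augmenting paths:
  Match 1 -- 4
  Match 2 -- 6
  Match 3 -- 5
  No augmenting path remains.

Step 3: Verify this is maximum:
  Matching size 3 = min(|L|, |R|) = min(3, 5), which is an upper bound, so this matching is maximum.

Maximum matching: {(1,4), (2,6), (3,5)}
Size: 3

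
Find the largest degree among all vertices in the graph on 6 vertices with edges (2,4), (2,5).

Step 1: Count edges incident to each vertex:
  deg(1) = 0 (neighbors: none)
  deg(2) = 2 (neighbors: 4, 5)
  deg(3) = 0 (neighbors: none)
  deg(4) = 1 (neighbors: 2)
  deg(5) = 1 (neighbors: 2)
  deg(6) = 0 (neighbors: none)

Step 2: Find maximum:
  max(0, 2, 0, 1, 1, 0) = 2 (vertex 2)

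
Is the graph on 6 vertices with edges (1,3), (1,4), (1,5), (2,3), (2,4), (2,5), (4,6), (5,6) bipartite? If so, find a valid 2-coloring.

Step 1: Attempt 2-coloring using BFS:
  Start at vertex 1, assign color 0
  Color vertex 3 with color 1 (neighbor of 1)
  Color vertex 4 with color 1 (neighbor of 1)
  Color vertex 5 with color 1 (neighbor of 1)
  Color vertex 2 with color 0 (neighbor of 3)
  Color vertex 6 with color 0 (neighbor of 4)

Step 2: 2-coloring succeeded. No conflicts found.
  Set A (color 0): {1, 2, 6}
  Set B (color 1): {3, 4, 5}

The graph is bipartite with partition {1, 2, 6}, {3, 4, 5}.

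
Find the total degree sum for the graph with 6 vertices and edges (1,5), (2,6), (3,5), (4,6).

Step 1: Count edges incident to each vertex:
  deg(1) = 1 (neighbors: 5)
  deg(2) = 1 (neighbors: 6)
  deg(3) = 1 (neighbors: 5)
  deg(4) = 1 (neighbors: 6)
  deg(5) = 2 (neighbors: 1, 3)
  deg(6) = 2 (neighbors: 2, 4)

Step 2: Sum all degrees:
  1 + 1 + 1 + 1 + 2 + 2 = 8

Verification: sum of degrees = 2 * |E| = 2 * 4 = 8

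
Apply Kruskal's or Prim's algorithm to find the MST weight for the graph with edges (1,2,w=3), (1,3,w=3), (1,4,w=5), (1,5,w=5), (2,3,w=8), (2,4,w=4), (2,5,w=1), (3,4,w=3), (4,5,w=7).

Apply Kruskal's algorithm (sort edges by weight, add if no cycle):

Sorted edges by weight:
  (2,5) w=1
  (1,2) w=3
  (1,3) w=3
  (3,4) w=3
  (2,4) w=4
  (1,5) w=5
  (1,4) w=5
  (4,5) w=7
  (2,3) w=8

Add edge (2,5) w=1 -- no cycle. Running total: 1
Add edge (1,2) w=3 -- no cycle. Running total: 4
Add edge (1,3) w=3 -- no cycle. Running total: 7
Add edge (3,4) w=3 -- no cycle. Running total: 10

MST edges: (2,5,w=1), (1,2,w=3), (1,3,w=3), (3,4,w=3)
Total MST weight: 1 + 3 + 3 + 3 = 10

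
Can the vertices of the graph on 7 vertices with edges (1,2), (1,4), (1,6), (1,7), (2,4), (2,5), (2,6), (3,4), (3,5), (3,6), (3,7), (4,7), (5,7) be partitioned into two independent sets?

Step 1: Attempt 2-coloring using BFS:
  Start at vertex 1, assign color 0
  Color vertex 2 with color 1 (neighbor of 1)
  Color vertex 4 with color 1 (neighbor of 1)
  Color vertex 6 with color 1 (neighbor of 1)
  Color vertex 7 with color 1 (neighbor of 1)

Step 2: Conflict found! Vertices 2 and 4 are adjacent but have the same color.
This means the graph contains an odd cycle.

The graph is NOT bipartite.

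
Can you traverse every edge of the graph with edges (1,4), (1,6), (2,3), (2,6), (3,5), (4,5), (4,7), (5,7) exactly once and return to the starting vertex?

Step 1: Find the degree of each vertex:
  deg(1) = 2
  deg(2) = 2
  deg(3) = 2
  deg(4) = 3
  deg(5) = 3
  deg(6) = 2
  deg(7) = 2

Step 2: Count vertices with odd degree:
  Odd-degree vertices: 4, 5 (2 total)

Step 3: Apply Euler's theorem:
  - Eulerian circuit exists iff graph is connected and all vertices have even degree
  - Eulerian path exists iff graph is connected and has 0 or 2 odd-degree vertices

Graph is connected with exactly 2 odd-degree vertices (4, 5).
Eulerian path exists (starting and ending at the odd-degree vertices), but no Eulerian circuit.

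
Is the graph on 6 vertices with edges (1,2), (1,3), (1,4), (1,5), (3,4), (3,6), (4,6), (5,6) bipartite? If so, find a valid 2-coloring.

Step 1: Attempt 2-coloring using BFS:
  Start at vertex 1, assign color 0
  Color vertex 2 with color 1 (neighbor of 1)
  Color vertex 3 with color 1 (neighbor of 1)
  Color vertex 4 with color 1 (neighbor of 1)
  Color vertex 5 with color 1 (neighbor of 1)

Step 2: Conflict found! Vertices 3 and 4 are adjacent but have the same color.
This means the graph contains an odd cycle.

The graph is NOT bipartite.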